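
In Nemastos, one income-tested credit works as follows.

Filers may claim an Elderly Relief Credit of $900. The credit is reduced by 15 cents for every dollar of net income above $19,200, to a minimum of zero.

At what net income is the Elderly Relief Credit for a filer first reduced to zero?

The credit falls by 15% of each dollar above $19,200, so it reaches zero when the excess is $900 / 15% = $6,000: income = $19,200 + $6,000 = $25,200.

$25,200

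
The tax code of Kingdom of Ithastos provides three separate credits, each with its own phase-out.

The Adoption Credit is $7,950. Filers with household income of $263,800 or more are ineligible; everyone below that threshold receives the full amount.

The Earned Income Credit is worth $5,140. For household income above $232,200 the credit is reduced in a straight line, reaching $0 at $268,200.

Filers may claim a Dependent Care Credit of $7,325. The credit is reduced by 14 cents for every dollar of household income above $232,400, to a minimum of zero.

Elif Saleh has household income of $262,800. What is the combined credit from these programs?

Adoption Credit: $262,800 is below the $263,800 cutoff, so the full $7,950 applies.
Earned Income Credit: $262,800 is $30,600 into a $36,000 phase-out range, leaving 5,400/36,000 of the credit: $5,140 × 5,400/36,000 = $771.
Dependent Care Credit: 14% of the $30,400 excess over $232,400 is $4,256; credit = $7,325 − $4,256 = $3,069.
Total: $7,950 + $771 + $3,069 = $11,790.

$11,790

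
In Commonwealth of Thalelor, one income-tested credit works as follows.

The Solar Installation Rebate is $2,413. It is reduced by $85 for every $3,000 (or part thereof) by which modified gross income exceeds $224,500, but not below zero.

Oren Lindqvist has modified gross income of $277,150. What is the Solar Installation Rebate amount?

Solar Installation Rebate: income exceeds $224,500 by $52,650, which is 18 full-or-partial $3,000 increments; reduction = 18 × $85 = $1,530, leaving $883.

$883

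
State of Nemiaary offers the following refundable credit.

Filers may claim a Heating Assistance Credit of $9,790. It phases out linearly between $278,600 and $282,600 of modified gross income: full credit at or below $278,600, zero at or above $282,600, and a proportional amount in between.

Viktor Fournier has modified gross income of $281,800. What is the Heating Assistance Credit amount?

Heating Assistance Credit: $281,800 is $3,200 into a $4,000 phase-out range, leaving 800/4,000 of the credit: $9,790 × 800/4,000 = $1,958.

$1,958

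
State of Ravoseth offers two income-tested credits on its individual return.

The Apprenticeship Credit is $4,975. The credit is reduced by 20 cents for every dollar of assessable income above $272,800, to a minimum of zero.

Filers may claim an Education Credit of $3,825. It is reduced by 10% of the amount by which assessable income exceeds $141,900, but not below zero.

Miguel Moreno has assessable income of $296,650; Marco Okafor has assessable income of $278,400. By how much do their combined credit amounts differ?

Miguel ($296,650): Apprenticeship Credit: 20% of the $23,850 excess over $272,800 is $4,770; credit = $4,975 − $4,770 = $205. Education Credit: 10% of the $154,750 excess over $141,900 is $15,475 ≥ base, so the credit is $0. total $205 + $0 = $205
Marco ($278,400): Apprenticeship Credit: 20% of the $5,600 excess over $272,800 is $1,120; credit = $4,975 − $1,120 = $3,855. Education Credit: 10% of the $136,500 excess over $141,900 is $13,650 ≥ base, so the credit is $0. total $3,855 + $0 = $3,855
Difference: |$205 − $3,855| = $3,650.

$3,650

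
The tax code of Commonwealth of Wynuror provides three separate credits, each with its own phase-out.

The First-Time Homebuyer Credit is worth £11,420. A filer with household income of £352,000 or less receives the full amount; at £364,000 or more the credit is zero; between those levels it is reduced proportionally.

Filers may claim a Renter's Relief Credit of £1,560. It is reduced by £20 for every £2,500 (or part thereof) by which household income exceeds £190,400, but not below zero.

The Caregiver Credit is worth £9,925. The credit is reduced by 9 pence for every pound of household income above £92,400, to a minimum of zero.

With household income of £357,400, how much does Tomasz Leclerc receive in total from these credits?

First-Time Homebuyer Credit: £357,400 is £5,400 into a £12,000 phase-out range, leaving 6,600/12,000 of the credit: £11,420 × 6,600/12,000 = £6,281.
Renter's Relief Credit: income exceeds £190,400 by £167,000, which is 67 full-or-partial £2,500 increments; reduction = 67 × £20 = £1,340, leaving £220.
Caregiver Credit: 9% of the £265,000 excess over £92,400 is £23,850 ≥ base, so the credit is £0.
Total: £6,281 + £220 + £0 = £6,501.

£6,501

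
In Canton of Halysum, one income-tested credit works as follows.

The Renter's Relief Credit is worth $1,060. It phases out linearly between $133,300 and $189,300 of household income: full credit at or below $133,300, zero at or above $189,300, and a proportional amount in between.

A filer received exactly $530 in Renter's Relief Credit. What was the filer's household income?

$530 is 530/1,060 of the full $1,060, so 530/1,060 of the $56,000 range has been used: income = $133,300 + $56,000 × 530/1,060 = $161,300.

$161,300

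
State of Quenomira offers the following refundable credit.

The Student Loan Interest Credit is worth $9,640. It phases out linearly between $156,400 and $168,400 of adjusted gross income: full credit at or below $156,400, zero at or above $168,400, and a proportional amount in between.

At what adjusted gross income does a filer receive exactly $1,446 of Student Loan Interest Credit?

$166,600

$1,446 is 1,446/9,640 of the full $9,640, so 8,194/9,640 of the $12,000 range has been used: income = $156,400 + $12,000 × 8,194/9,640 = $166,600.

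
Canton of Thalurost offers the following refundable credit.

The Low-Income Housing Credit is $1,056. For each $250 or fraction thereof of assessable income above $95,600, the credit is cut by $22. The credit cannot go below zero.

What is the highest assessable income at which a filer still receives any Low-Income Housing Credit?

$107,350

After 47 increments the reduction is 47 × $22 = $1,034, leaving $22; one more increment wipes it out. Increment 47 ends at excess 47 × $250 = $11,750, so the highest qualifying income is $95,600 + $11,750 = $107,350.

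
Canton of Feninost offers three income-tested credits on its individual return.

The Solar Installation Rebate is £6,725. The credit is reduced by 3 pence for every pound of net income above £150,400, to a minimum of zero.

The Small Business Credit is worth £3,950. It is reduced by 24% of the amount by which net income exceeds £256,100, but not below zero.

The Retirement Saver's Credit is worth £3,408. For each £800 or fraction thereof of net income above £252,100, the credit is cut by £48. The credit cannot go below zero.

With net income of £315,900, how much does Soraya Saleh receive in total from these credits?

£1,760

Solar Installation Rebate: 3% of the £165,500 excess over £150,400 is £4,965; credit = £6,725 − £4,965 = £1,760.
Small Business Credit: 24% of the £59,800 excess over £256,100 is £14,352 ≥ base, so the credit is £0.
Retirement Saver's Credit: income exceeds £252,100 by £63,800 → 80 increments × £48 = £3,840 ≥ base, so the credit is £0.
Total: £1,760 + £0 + £0 = £1,760.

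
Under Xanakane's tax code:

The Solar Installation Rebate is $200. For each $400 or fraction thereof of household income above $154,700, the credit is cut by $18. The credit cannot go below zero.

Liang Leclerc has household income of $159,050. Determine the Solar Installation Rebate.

$2

Solar Installation Rebate: income exceeds $154,700 by $4,350, which is 11 full-or-partial $400 increments; reduction = 11 × $18 = $198, leaving $2.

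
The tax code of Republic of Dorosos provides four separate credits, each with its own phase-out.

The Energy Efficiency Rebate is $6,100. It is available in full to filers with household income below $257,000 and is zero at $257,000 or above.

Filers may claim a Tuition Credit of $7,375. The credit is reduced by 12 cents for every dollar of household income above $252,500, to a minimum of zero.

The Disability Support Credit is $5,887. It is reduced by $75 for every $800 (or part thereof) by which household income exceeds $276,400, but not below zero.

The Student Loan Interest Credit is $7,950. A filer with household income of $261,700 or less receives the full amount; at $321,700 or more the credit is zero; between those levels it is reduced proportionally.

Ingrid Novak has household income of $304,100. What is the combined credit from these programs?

Energy Efficiency Rebate: $304,100 meets or exceeds the $257,000 cutoff, so the credit is $0.
Tuition Credit: 12% of the $51,600 excess over $252,500 is $6,192; credit = $7,375 − $6,192 = $1,183.
Disability Support Credit: income exceeds $276,400 by $27,700, which is 35 full-or-partial $800 increments; reduction = 35 × $75 = $2,625, leaving $3,262.
Student Loan Interest Credit: $304,100 is $42,400 into a $60,000 phase-out range, leaving 17,600/60,000 of the credit: $7,950 × 17,600/60,000 = $2,332.
Total: $0 + $1,183 + $3,262 + $2,332 = $6,777.

$6,777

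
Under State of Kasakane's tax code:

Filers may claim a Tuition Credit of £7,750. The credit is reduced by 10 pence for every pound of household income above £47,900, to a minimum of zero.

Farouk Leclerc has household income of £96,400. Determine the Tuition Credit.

£2,900

Tuition Credit: 10% of the £48,500 excess over £47,900 is £4,850; credit = £7,750 − £4,850 = £2,900.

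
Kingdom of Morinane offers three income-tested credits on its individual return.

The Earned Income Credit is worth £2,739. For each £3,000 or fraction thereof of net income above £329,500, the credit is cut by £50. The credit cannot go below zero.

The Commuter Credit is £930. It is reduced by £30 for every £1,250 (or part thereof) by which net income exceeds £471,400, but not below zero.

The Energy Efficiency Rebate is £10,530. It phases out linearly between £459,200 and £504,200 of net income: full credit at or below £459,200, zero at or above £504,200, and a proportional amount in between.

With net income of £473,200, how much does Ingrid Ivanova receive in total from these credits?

£8,463

Earned Income Credit: income exceeds £329,500 by £143,700, which is 48 full-or-partial £3,000 increments; reduction = 48 × £50 = £2,400, leaving £339.
Commuter Credit: income exceeds £471,400 by £1,800, which is 2 full-or-partial £1,250 increments; reduction = 2 × £30 = £60, leaving £870.
Energy Efficiency Rebate: £473,200 is £14,000 into a £45,000 phase-out range, leaving 31,000/45,000 of the credit: £10,530 × 31,000/45,000 = £7,254.
Total: £339 + £870 + £7,254 = £8,463.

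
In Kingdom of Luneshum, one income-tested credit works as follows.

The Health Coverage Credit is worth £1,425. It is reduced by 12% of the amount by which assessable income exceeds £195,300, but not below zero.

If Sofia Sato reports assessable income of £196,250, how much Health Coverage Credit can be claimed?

Health Coverage Credit: 12% of the £950 excess over £195,300 is £114; credit = £1,425 − £114 = £1,311.

£1,311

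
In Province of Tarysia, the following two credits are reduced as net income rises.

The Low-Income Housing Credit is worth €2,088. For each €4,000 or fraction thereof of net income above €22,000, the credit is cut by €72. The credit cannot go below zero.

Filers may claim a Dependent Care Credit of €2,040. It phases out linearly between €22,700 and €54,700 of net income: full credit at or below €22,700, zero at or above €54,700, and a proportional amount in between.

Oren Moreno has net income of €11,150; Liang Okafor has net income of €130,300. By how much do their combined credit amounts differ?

€4,056

Oren (€11,150): Low-Income Housing Credit: €11,150 is at or below the €22,000 threshold, so the full €2,088 applies. Dependent Care Credit: €11,150 is at or below the €22,700 threshold, so the full €2,040 applies. total €2,088 + €2,040 = €4,128
Liang (€130,300): Low-Income Housing Credit: income exceeds €22,000 by €108,300, which is 28 full-or-partial €4,000 increments; reduction = 28 × €72 = €2,016, leaving €72. Dependent Care Credit: €130,300 is at or above €54,700, so the credit is €0. total €72 + €0 = €72
Difference: |€4,128 − €72| = €4,056.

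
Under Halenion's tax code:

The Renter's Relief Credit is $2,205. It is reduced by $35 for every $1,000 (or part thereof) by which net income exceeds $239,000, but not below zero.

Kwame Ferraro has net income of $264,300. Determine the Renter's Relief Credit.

Renter's Relief Credit: income exceeds $239,000 by $25,300, which is 26 full-or-partial $1,000 increments; reduction = 26 × $35 = $910, leaving $1,295.

$1,295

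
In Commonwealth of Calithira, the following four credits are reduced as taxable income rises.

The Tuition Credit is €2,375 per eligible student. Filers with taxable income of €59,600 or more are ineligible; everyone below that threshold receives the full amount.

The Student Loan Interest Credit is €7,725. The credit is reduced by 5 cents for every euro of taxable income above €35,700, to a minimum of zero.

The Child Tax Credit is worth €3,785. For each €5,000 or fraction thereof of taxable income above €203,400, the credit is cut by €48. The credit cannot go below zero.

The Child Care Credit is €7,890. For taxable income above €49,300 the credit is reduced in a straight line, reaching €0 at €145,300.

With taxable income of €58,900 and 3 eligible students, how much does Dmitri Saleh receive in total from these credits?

Tuition Credit: base = 3 × €2,375 = €7,125. €58,900 is below the €59,600 cutoff, so the full €7,125 applies.
Student Loan Interest Credit: 5% of the €23,200 excess over €35,700 is €1,160; credit = €7,725 − €1,160 = €6,565.
Child Tax Credit: €58,900 is at or below the €203,400 threshold, so the full €3,785 applies.
Child Care Credit: €58,900 is €9,600 into a €96,000 phase-out range, leaving 86,400/96,000 of the credit: €7,890 × 86,400/96,000 = €7,101.
Total: €7,125 + €6,565 + €3,785 + €7,101 = €24,576.

€24,576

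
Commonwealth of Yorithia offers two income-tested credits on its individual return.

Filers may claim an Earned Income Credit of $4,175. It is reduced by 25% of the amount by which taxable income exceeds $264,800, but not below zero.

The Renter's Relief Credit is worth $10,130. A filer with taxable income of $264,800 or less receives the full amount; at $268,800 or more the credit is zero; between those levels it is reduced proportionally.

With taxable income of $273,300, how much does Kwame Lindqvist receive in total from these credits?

$2,050

Earned Income Credit: 25% of the $8,500 excess over $264,800 is $2,125; credit = $4,175 − $2,125 = $2,050.
Renter's Relief Credit: $273,300 is at or above $268,800, so the credit is $0.
Total: $2,050 + $0 = $2,050.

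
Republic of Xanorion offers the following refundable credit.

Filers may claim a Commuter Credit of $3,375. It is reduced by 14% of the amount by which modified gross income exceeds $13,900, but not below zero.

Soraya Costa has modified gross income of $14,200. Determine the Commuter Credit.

Commuter Credit: 14% of the $300 excess over $13,900 is $42; credit = $3,375 − $42 = $3,333.

$3,333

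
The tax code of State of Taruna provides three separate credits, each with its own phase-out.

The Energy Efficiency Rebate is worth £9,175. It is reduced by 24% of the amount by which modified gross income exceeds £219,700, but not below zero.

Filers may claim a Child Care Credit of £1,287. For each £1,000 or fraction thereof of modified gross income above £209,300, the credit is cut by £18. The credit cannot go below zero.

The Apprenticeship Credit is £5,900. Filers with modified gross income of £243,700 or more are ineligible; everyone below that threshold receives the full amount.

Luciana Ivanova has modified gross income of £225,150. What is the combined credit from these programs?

£14,766

Energy Efficiency Rebate: 24% of the £5,450 excess over £219,700 is £1,308; credit = £9,175 − £1,308 = £7,867.
Child Care Credit: income exceeds £209,300 by £15,850, which is 16 full-or-partial £1,000 increments; reduction = 16 × £18 = £288, leaving £999.
Apprenticeship Credit: £225,150 is below the £243,700 cutoff, so the full £5,900 applies.
Total: £7,867 + £999 + £5,900 = £14,766.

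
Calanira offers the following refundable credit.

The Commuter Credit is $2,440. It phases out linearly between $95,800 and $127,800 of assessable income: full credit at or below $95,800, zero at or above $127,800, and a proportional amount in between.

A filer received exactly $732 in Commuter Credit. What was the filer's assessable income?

$732 is 732/2,440 of the full $2,440, so 1,708/2,440 of the $32,000 range has been used: income = $95,800 + $32,000 × 1,708/2,440 = $118,200.

$118,200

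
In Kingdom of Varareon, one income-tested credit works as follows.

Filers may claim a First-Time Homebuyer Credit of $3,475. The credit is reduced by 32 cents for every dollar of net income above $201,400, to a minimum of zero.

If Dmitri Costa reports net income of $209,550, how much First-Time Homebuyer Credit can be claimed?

$867

First-Time Homebuyer Credit: 32% of the $8,150 excess over $201,400 is $2,608; credit = $3,475 − $2,608 = $867.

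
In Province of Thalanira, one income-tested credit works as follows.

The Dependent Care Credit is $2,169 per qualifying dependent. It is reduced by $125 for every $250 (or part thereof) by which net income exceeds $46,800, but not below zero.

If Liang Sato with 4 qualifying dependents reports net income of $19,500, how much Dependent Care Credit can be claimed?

Dependent Care Credit: base = 4 × $2,169 = $8,676. $19,500 is at or below the $46,800 threshold, so the full $8,676 applies.

$8,676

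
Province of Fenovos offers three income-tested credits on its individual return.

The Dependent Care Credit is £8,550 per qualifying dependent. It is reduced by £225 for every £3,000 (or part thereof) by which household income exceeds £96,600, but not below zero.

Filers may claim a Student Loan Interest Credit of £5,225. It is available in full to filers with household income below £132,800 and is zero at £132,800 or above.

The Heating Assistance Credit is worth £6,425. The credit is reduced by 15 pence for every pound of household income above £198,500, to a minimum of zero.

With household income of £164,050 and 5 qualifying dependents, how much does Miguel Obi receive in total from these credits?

£44,000

Dependent Care Credit: base = 5 × £8,550 = £42,750. income exceeds £96,600 by £67,450, which is 23 full-or-partial £3,000 increments; reduction = 23 × £225 = £5,175, leaving £37,575.
Student Loan Interest Credit: £164,050 meets or exceeds the £132,800 cutoff, so the credit is £0.
Heating Assistance Credit: £164,050 is at or below the £198,500 threshold, so the full £6,425 applies.
Total: £37,575 + £0 + £6,425 = £44,000.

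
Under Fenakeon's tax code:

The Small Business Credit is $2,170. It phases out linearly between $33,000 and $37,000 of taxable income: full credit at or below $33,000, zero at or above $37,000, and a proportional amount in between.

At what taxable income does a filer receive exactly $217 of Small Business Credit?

$36,600

$217 is 217/2,170 of the full $2,170, so 1,953/2,170 of the $4,000 range has been used: income = $33,000 + $4,000 × 1,953/2,170 = $36,600.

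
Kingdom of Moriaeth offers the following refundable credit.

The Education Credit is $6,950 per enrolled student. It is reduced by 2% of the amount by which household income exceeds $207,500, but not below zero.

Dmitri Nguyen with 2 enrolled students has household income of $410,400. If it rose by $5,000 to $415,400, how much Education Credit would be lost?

$100

At $410,400 — base = 2 × $6,950 = $13,900. 2% of the $202,900 excess over $207,500 is $4,058; credit = $13,900 − $4,058 = $9,842.
At $415,400 — base = 2 × $6,950 = $13,900. 2% of the $207,900 excess over $207,500 is $4,158; credit = $13,900 − $4,158 = $9,742.
Lost: $9,842 − $9,742 = $100.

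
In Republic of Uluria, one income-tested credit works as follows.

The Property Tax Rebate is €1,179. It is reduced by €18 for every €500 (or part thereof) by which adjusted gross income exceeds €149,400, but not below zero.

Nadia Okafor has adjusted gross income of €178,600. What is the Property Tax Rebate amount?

€117

Property Tax Rebate: income exceeds €149,400 by €29,200, which is 59 full-or-partial €500 increments; reduction = 59 × €18 = €1,062, leaving €117.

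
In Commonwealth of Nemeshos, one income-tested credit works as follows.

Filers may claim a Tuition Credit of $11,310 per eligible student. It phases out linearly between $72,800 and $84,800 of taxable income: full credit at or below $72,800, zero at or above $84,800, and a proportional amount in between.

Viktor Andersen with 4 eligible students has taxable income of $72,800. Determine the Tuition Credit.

Tuition Credit: base = 4 × $11,310 = $45,240. $72,800 is at or below the $72,800 threshold, so the full $45,240 applies.

$45,240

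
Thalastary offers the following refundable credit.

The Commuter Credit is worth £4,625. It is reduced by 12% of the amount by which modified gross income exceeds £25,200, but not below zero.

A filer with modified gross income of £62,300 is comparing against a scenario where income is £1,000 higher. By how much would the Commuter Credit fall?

At £62,300 — 12% of the £37,100 excess over £25,200 is £4,452; credit = £4,625 − £4,452 = £173.
At £63,300 — 12% of the £38,100 excess over £25,200 is £4,572; credit = £4,625 − £4,572 = £53.
Lost: £173 − £53 = £120.

£120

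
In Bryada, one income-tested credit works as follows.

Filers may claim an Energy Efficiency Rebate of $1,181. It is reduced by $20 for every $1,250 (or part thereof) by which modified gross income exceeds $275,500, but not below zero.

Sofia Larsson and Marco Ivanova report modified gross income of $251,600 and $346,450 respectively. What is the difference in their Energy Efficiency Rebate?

$1,140

Sofia ($251,600): Energy Efficiency Rebate: $251,600 is at or below the $275,500 threshold, so the full $1,181 applies.
Marco ($346,450): Energy Efficiency Rebate: income exceeds $275,500 by $70,950, which is 57 full-or-partial $1,250 increments; reduction = 57 × $20 = $1,140, leaving $41.
Difference: |$1,181 − $41| = $1,140.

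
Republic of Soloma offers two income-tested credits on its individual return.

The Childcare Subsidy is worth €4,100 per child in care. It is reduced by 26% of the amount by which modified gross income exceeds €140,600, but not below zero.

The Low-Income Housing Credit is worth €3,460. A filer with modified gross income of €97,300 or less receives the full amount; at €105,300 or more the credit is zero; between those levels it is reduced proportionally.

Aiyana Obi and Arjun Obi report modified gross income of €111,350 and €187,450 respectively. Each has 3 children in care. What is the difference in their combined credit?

€12,181

Aiyana (€111,350): Childcare Subsidy: base = 3 × €4,100 = €12,300. €111,350 is at or below the €140,600 threshold, so the full €12,300 applies. Low-Income Housing Credit: €111,350 is at or above €105,300, so the credit is €0. total €12,300 + €0 = €12,300
Arjun (€187,450): Childcare Subsidy: base = 3 × €4,100 = €12,300. 26% of the €46,850 excess over €140,600 is €12,181; credit = €12,300 − €12,181 = €119. Low-Income Housing Credit: €187,450 is at or above €105,300, so the credit is €0. total €119 + €0 = €119
Difference: |€12,300 − €119| = €12,181.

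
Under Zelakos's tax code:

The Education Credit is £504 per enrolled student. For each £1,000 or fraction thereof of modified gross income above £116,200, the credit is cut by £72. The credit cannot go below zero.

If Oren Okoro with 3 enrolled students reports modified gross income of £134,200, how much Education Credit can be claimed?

Education Credit: base = 3 × £504 = £1,512. income exceeds £116,200 by £18,000, which is 18 full-or-partial £1,000 increments; reduction = 18 × £72 = £1,296, leaving £216.

£216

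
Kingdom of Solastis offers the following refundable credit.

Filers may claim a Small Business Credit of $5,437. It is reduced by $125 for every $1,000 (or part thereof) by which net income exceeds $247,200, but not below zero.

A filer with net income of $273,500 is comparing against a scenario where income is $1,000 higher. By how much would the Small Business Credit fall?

$125

At $273,500 — income exceeds $247,200 by $26,300, which is 27 full-or-partial $1,000 increments; reduction = 27 × $125 = $3,375, leaving $2,062.
At $274,500 — income exceeds $247,200 by $27,300, which is 28 full-or-partial $1,000 increments; reduction = 28 × $125 = $3,500, leaving $1,937.
Lost: $2,062 − $1,937 = $125.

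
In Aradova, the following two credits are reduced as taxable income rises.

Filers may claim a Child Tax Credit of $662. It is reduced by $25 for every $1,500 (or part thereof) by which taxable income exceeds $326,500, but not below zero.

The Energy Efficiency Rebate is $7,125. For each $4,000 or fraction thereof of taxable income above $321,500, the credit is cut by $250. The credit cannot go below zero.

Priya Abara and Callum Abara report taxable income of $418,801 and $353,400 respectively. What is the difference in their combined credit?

Priya ($418,801): Child Tax Credit: income exceeds $326,500 by $92,301 → 62 increments × $25 = $1,550 ≥ base, so the credit is $0. Energy Efficiency Rebate: income exceeds $321,500 by $97,301, which is 25 full-or-partial $4,000 increments; reduction = 25 × $250 = $6,250, leaving $875. total $0 + $875 = $875
Callum ($353,400): Child Tax Credit: income exceeds $326,500 by $26,900, which is 18 full-or-partial $1,500 increments; reduction = 18 × $25 = $450, leaving $212. Energy Efficiency Rebate: income exceeds $321,500 by $31,900, which is 8 full-or-partial $4,000 increments; reduction = 8 × $250 = $2,000, leaving $5,125. total $212 + $5,125 = $5,337
Difference: |$875 − $5,337| = $4,462.

$4,462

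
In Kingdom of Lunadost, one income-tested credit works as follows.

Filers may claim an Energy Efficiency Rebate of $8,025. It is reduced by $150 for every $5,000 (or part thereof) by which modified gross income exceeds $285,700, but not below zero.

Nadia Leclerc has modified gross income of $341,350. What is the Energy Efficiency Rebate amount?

Energy Efficiency Rebate: income exceeds $285,700 by $55,650, which is 12 full-or-partial $5,000 increments; reduction = 12 × $150 = $1,800, leaving $6,225.

$6,225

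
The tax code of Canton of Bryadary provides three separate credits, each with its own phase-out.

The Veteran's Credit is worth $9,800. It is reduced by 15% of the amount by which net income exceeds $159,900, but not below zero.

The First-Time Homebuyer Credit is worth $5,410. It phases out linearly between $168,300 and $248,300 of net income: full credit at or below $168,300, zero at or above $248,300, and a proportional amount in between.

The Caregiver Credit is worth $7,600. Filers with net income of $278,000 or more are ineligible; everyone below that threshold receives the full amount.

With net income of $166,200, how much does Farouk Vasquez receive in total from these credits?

$21,865

Veteran's Credit: 15% of the $6,300 excess over $159,900 is $945; credit = $9,800 − $945 = $8,855.
First-Time Homebuyer Credit: $166,200 is at or below the $168,300 threshold, so the full $5,410 applies.
Caregiver Credit: $166,200 is below the $278,000 cutoff, so the full $7,600 applies.
Total: $8,855 + $5,410 + $7,600 = $21,865.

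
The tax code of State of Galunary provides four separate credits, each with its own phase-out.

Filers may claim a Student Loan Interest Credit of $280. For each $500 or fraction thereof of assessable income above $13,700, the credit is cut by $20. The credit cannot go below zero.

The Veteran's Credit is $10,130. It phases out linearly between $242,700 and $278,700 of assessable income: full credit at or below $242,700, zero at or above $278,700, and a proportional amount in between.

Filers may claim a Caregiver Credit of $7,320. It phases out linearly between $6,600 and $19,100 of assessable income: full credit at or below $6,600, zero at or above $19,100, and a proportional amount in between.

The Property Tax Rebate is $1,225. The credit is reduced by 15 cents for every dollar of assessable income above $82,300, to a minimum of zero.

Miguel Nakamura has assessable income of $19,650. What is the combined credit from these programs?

$11,395

Student Loan Interest Credit: income exceeds $13,700 by $5,950, which is 12 full-or-partial $500 increments; reduction = 12 × $20 = $240, leaving $40.
Veteran's Credit: $19,650 is at or below the $242,700 threshold, so the full $10,130 applies.
Caregiver Credit: $19,650 is at or above $19,100, so the credit is $0.
Property Tax Rebate: $19,650 is at or below the $82,300 threshold, so the full $1,225 applies.
Total: $40 + $10,130 + $0 + $1,225 = $11,395.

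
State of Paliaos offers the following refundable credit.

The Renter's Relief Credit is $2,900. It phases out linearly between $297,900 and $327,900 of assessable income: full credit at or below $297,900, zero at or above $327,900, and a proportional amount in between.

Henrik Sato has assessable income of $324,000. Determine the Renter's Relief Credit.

$377

Renter's Relief Credit: $324,000 is $26,100 into a $30,000 phase-out range, leaving 3,900/30,000 of the credit: $2,900 × 3,900/30,000 = $377.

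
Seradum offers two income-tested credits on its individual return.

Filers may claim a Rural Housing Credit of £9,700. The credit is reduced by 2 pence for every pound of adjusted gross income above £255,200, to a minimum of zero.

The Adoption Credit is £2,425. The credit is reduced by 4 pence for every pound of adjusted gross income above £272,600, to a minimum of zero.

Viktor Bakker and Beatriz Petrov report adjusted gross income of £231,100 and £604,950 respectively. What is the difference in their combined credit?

£9,420

Viktor (£231,100): Rural Housing Credit: £231,100 is at or below the £255,200 threshold, so the full £9,700 applies. Adoption Credit: £231,100 is at or below the £272,600 threshold, so the full £2,425 applies. total £9,700 + £2,425 = £12,125
Beatriz (£604,950): Rural Housing Credit: 2% of the £349,750 excess over £255,200 is £6,995; credit = £9,700 − £6,995 = £2,705. Adoption Credit: 4% of the £332,350 excess over £272,600 is £13,294 ≥ base, so the credit is £0. total £2,705 + £0 = £2,705
Difference: |£12,125 − £2,705| = £9,420.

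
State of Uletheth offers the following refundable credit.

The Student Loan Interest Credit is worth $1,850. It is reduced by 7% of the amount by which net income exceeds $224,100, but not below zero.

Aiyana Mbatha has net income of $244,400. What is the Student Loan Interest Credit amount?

$429

Student Loan Interest Credit: 7% of the $20,300 excess over $224,100 is $1,421; credit = $1,850 − $1,421 = $429.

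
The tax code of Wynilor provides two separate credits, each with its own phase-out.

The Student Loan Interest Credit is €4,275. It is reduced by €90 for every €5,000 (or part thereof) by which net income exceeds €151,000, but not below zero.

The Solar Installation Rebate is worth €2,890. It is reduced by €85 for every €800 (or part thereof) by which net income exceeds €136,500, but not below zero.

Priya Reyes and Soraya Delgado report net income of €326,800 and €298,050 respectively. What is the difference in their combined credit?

Priya (€326,800): Student Loan Interest Credit: income exceeds €151,000 by €175,800, which is 36 full-or-partial €5,000 increments; reduction = 36 × €90 = €3,240, leaving €1,035. Solar Installation Rebate: income exceeds €136,500 by €190,300 → 238 increments × €85 = €20,230 ≥ base, so the credit is €0. total €1,035 + €0 = €1,035
Soraya (€298,050): Student Loan Interest Credit: income exceeds €151,000 by €147,050, which is 30 full-or-partial €5,000 increments; reduction = 30 × €90 = €2,700, leaving €1,575. Solar Installation Rebate: income exceeds €136,500 by €161,550 → 202 increments × €85 = €17,170 ≥ base, so the credit is €0. total €1,575 + €0 = €1,575
Difference: |€1,035 − €1,575| = €540.

€540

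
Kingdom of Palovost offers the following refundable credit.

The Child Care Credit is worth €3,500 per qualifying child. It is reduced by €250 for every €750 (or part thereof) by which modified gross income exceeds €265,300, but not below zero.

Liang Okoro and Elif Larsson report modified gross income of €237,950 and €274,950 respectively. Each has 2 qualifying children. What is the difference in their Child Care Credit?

Liang (€237,950): Child Care Credit: base = 2 × €3,500 = €7,000. €237,950 is at or below the €265,300 threshold, so the full €7,000 applies.
Elif (€274,950): Child Care Credit: base = 2 × €3,500 = €7,000. income exceeds €265,300 by €9,650, which is 13 full-or-partial €750 increments; reduction = 13 × €250 = €3,250, leaving €3,750.
Difference: |€7,000 − €3,750| = €3,250.

€3,250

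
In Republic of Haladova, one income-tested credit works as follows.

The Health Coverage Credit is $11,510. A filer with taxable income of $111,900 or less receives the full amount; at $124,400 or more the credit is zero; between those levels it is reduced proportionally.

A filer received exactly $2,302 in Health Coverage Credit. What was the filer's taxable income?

$2,302 is 2,302/11,510 of the full $11,510, so 9,208/11,510 of the $12,500 range has been used: income = $111,900 + $12,500 × 9,208/11,510 = $121,900.

$121,900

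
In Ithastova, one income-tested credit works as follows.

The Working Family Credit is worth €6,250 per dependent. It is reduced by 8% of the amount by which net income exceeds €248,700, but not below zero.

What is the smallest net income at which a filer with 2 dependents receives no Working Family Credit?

Full credit = 2 × €6,250 = €12,500.
The credit falls by 8% of each euro above €248,700, so it reaches zero when the excess is €12,500 / 8% = €156,250: income = €248,700 + €156,250 = €404,950.

€404,950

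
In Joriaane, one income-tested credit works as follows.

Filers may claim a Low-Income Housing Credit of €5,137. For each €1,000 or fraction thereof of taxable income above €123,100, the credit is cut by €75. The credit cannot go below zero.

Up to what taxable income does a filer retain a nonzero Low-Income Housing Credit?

€191,100

After 68 increments the reduction is 68 × €75 = €5,100, leaving €37; one more increment wipes it out. Increment 68 ends at excess 68 × €1,000 = €68,000, so the highest qualifying income is €123,100 + €68,000 = €191,100.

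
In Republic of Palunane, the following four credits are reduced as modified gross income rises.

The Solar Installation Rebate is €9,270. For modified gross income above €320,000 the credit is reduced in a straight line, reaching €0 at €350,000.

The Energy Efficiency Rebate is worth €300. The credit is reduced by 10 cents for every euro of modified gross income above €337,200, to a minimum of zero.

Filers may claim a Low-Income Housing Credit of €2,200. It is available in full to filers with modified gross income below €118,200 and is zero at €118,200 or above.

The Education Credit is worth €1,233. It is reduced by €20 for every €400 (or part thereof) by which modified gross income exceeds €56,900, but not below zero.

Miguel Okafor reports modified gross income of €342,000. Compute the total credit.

€2,472

Solar Installation Rebate: €342,000 is €22,000 into a €30,000 phase-out range, leaving 8,000/30,000 of the credit: €9,270 × 8,000/30,000 = €2,472.
Energy Efficiency Rebate: 10% of the €4,800 excess over €337,200 is €480 ≥ base, so the credit is €0.
Low-Income Housing Credit: €342,000 meets or exceeds the €118,200 cutoff, so the credit is €0.
Education Credit: income exceeds €56,900 by €285,100 → 713 increments × €20 = €14,260 ≥ base, so the credit is €0.
Total: €2,472 + €0 + €0 + €0 = €2,472.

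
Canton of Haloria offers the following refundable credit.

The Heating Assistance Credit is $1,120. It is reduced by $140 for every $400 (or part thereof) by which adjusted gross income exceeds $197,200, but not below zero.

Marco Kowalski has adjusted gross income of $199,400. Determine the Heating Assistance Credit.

$280

Heating Assistance Credit: income exceeds $197,200 by $2,200, which is 6 full-or-partial $400 increments; reduction = 6 × $140 = $840, leaving $280.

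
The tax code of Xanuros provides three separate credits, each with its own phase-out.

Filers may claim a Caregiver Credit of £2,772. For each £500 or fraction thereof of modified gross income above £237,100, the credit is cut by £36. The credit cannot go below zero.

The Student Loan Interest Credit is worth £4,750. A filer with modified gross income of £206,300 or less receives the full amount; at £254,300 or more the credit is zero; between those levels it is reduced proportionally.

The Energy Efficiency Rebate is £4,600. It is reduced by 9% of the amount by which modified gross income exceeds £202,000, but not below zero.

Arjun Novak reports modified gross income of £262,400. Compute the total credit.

Caregiver Credit: income exceeds £237,100 by £25,300, which is 51 full-or-partial £500 increments; reduction = 51 × £36 = £1,836, leaving £936.
Student Loan Interest Credit: £262,400 is at or above £254,300, so the credit is £0.
Energy Efficiency Rebate: 9% of the £60,400 excess over £202,000 is £5,436 ≥ base, so the credit is £0.
Total: £936 + £0 + £0 = £936.

£936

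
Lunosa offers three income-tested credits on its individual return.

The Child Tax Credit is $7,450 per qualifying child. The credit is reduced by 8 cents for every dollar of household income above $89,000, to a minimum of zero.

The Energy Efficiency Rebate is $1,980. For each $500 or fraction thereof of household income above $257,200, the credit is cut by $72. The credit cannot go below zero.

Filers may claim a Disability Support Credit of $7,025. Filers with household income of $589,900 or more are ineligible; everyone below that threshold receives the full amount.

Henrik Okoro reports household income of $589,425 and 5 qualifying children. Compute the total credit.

Child Tax Credit: base = 5 × $7,450 = $37,250. 8% of the $500,425 excess over $89,000 is $40,034 ≥ base, so the credit is $0.
Energy Efficiency Rebate: income exceeds $257,200 by $332,225 → 665 increments × $72 = $47,880 ≥ base, so the credit is $0.
Disability Support Credit: $589,425 is below the $589,900 cutoff, so the full $7,025 applies.
Total: $0 + $0 + $7,025 = $7,025.

$7,025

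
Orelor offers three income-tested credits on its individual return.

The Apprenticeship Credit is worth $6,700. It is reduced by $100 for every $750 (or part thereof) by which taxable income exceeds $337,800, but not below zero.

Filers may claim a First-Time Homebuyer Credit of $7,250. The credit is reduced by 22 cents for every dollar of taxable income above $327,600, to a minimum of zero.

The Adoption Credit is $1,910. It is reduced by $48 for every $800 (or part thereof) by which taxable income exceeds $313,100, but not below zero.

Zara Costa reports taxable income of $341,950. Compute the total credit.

$10,327

Apprenticeship Credit: income exceeds $337,800 by $4,150, which is 6 full-or-partial $750 increments; reduction = 6 × $100 = $600, leaving $6,100.
First-Time Homebuyer Credit: 22% of the $14,350 excess over $327,600 is $3,157; credit = $7,250 − $3,157 = $4,093.
Adoption Credit: income exceeds $313,100 by $28,850, which is 37 full-or-partial $800 increments; reduction = 37 × $48 = $1,776, leaving $134.
Total: $6,100 + $4,093 + $134 = $10,327.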